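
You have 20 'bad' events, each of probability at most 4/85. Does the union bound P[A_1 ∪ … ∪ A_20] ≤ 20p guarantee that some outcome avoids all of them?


Union bound: P[∪_{i=1}^{20} A_i] ≤ Σ_i P[A_i] ≤ 20·p = 20·(4/85) = 16/17.
Numerically: 16/17 ≈ 0.941176.
Is 16/17 < 1? YES.
Since P[∪ A_i] ≤ 16/17 < 1, the complement has P[∩ A_i^c] ≥ 1 − 16/17 = 1/17 > 0, so some outcome avoids every A_i.

20·p = 16/17 ≈ 0.941176; existence CERTIFIED by the union bound.


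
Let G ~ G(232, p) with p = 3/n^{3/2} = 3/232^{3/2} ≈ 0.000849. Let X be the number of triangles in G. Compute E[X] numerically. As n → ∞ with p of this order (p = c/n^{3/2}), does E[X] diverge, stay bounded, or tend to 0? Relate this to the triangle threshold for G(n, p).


Number of potential triangles: C(232, 3) = 2054360.
Each occurs with probability p³ ≈ (0.000849)³ ≈ 6.11882e-10.
By linearity: E[X] = C(232, 3)·p³ ≈ 2054360 · 6.11882e-10 ≈ 0.001.
Since α = 3/2 > 1, p = c/n^{3/2} = o(1/n) is below the triangle threshold p ~ 1/n. Asymptotically E[X] ~ (c³/6)·n^{3(1−α)} = (3³/6)·n^{-1.5} → 0, so by Markov's inequality G has no triangles w.h.p.

E[X] ≈ 0.001; in regime p = Θ(1/n^{3/2}) E[X] tends to 0 (below the triangle threshold p ~ 1/n).


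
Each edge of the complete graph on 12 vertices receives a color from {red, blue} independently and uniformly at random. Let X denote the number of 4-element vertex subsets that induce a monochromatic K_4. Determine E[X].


Let X = Σ_S X_S over the C(12, 4) = 495 subsets S of size 4, where X_S = 1 if the K_4 on S is monochromatic.
For a fixed S, the K_4 on S has C(4, 2) = 6 edges. P[all 6 edges red] = (1/2)^6, and likewise for blue, so P[monochromatic] = 2·(1/2)^6 = 2^{1 − 6} = 1/32.
Summing: E[X] = C(12, 4) · 2^{1 − 6} = 495 · 1/32 = 495/32.
Numerically: E[X] ≈ 15.46875.

E[X] = C(12,4)·2^(1−C(4,2)) = 495/32 ≈ 15.46875.


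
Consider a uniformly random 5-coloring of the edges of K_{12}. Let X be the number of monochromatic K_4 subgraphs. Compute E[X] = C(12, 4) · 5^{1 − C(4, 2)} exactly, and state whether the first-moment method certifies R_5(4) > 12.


E[X] = C(12, 4) · 5^{1 − 6} = 495 · 5^{−5} = 495/3125.
As a reduced fraction: E[X] = 99/625 ≈ 0.1584.
Is E[X] < 1? YES.
Since E[X] < 1, there exists a 5-coloring of K_{12} with no monochromatic K_4; hence R_5(4) > 12.

E[X] = 99/625 ≈ 0.1584; E[X] < 1, so R_5(4) > 12.


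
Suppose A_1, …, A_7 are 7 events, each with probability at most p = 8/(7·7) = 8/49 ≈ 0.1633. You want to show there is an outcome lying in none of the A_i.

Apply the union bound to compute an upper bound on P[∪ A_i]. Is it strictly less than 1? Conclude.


Union bound: P[∪_{i=1}^{7} A_i] ≤ Σ_i P[A_i] ≤ 7·p = 7·(8/49) = 8/7.
Numerically: 8/7 ≈ 1.1429.
Is 8/7 < 1? NO.
Since the bound 8/7 is ≥ 1, the union bound is uninformative here; it does NOT by itself certify existence.

7·p = 8/7 ≈ 1.1429; existence NOT certified by the union bound.


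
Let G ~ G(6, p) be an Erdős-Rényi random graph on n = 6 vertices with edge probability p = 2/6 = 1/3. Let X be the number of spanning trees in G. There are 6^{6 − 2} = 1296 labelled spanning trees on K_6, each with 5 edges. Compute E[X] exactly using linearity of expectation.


K_6 has 6^{6 − 2} = 1296 labelled spanning trees.
For each such spanning tree H, let X_H = 1 if all 5 edges of H are present in G. Then P[X_H = 1] = p^{5} = (1/3)^{5} = 1/243.
Summing the indicators: E[X] = Σ_H E[X_H] = 1296 · p^{5} = 1296 · 1/243 = 16/3.
Numerically: E[X] ≈ 5.33.

E[X] = 1296 · (1/3)^{5} = 16/3 ≈ 5.33.


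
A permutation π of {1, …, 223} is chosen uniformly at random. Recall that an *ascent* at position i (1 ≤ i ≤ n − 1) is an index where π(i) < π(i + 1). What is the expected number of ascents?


Write X = Σ X_I over i = 1, …, 222, with X_I the indicator of one ascent.
There are 222 indicators.
For each fixed i, the pair (π(i), π(i+1)) is a uniformly random ordered pair of distinct values from {1, …, 223}; by symmetry P[π(i) < π(i+1)] = 1/2.
By linearity: E[X] = 222 · (1/2) = (223 − 1) · (1/2) = 111 ≈ 111.000.

E[X] = 111 = 111.000.


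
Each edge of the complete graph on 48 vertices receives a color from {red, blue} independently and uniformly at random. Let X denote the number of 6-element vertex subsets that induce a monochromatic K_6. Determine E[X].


Let X = Σ_S X_S over the C(48, 6) = 12271512 subsets S of size 6, where X_S = 1 if the K_6 on S is monochromatic.
For a fixed S, the K_6 on S has C(6, 2) = 15 edges. P[all 15 edges red] = (1/2)^15, and likewise for blue, so P[monochromatic] = 2·(1/2)^15 = 2^{1 − 15} = 1/16384.
Summing: E[X] = C(48, 6) · 2^{1 − 15} = 12271512 · 1/16384 = 1533939/2048.
Numerically: E[X] ≈ 748.993652.

E[X] = C(48,6)·2^(1−C(6,2)) = 1533939/2048 ≈ 748.993652.


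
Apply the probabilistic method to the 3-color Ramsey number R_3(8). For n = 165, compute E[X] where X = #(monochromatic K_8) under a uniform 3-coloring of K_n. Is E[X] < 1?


E[X] = C(165, 8) · 3^{1 − 28} = 11468588169060 · 3^{−27} = 11468588169060/7625597484987.
As a reduced fraction: E[X] = 141587508260/94143178827 ≈ 1.503959.
Is E[X] < 1? NO.
Since E[X] ≥ 1, the first-moment bound is inconclusive at n = 165; it does NOT by itself certify R_3(8) > 165.

E[X] = 141587508260/94143178827 ≈ 1.503959; E[X] ≥ 1; first-moment method inconclusive here.


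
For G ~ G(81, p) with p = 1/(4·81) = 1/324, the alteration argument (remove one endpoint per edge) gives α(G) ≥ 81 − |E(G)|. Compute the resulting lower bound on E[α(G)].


E[|E(G)|] = C(81, 2)·p = 3240 · (1/324) = 10.
E[α(G)] ≥ n − E[|E(G)|] = 81 − 10 = 71.
Numerically: ≈ 71.00000.
(This is only a lower bound; the true E[α(G)] may be larger.)

E[α(G)] ≥ 71 ≈ 71.00000.


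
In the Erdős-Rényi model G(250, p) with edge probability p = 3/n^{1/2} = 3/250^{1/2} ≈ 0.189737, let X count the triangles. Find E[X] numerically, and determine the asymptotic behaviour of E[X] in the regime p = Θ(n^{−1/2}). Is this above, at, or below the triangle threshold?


Number of potential triangles: C(250, 3) = 2573000.
Each occurs with probability p³ ≈ (0.189737)³ ≈ 6.83051975e-03.
By linearity: E[X] = C(250, 3)·p³ ≈ 2573000 · 6.83051975e-03 ≈ 17574.927306.
Since α = 1/2 < 1, p = c/n^{1/2} ≫ 1/n is above the triangle threshold p ~ 1/n. Asymptotically E[X] ~ (c³/6)·n^{3(1−α)} = (3³/6)·n^{1.5} → ∞; triangles are abundant w.h.p.

E[X] ≈ 17574.927306; in regime p = Θ(1/n^{1/2}) E[X] diverges (above the triangle threshold p ~ 1/n).


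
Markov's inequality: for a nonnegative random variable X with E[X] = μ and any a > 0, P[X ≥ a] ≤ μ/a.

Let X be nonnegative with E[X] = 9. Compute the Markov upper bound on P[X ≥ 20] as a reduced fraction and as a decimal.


μ = E[X] = 9, a = 20.
Markov: P[X ≥ 20] ≤ μ/a = (9)/20 = 9/20.
Numerically: ≈ 0.45000.
(Since a = 20 > μ = 9.00000, the bound 9/20 is < 1 and informative.)

P[X ≥ 20] ≤ 9/20 ≈ 0.45000.


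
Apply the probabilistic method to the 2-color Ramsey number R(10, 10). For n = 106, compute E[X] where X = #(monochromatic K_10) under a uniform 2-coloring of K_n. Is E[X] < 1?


E[X] = C(106, 10) · 2^{1 − 45} = 31853506369685 · 2^{−44} = 31853506369685/17592186044416.
As a reduced fraction: E[X] = 31853506369685/17592186044416 ≈ 1.81066.
Is E[X] < 1? NO.
Since E[X] ≥ 1, the first-moment bound is inconclusive at n = 106; it does NOT by itself certify R(10, 10) > 106.

E[X] = 31853506369685/17592186044416 ≈ 1.81066; E[X] ≥ 1; first-moment method inconclusive here.


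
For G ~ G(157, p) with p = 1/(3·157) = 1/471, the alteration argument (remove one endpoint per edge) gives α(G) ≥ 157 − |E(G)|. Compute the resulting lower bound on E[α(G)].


E[|E(G)|] = C(157, 2)·p = 12246 · (1/471) = 26.
E[α(G)] ≥ n − E[|E(G)|] = 157 − 26 = 131.
Numerically: ≈ 131.00000.
(This is only a lower bound; the true E[α(G)] may be larger.)

E[α(G)] ≥ 131 ≈ 131.00000.


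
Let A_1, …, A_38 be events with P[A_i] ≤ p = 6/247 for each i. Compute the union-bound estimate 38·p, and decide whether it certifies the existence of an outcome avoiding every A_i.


Union bound: P[∪_{i=1}^{38} A_i] ≤ Σ_i P[A_i] ≤ 38·p = 38·(6/247) = 12/13.
Numerically: 12/13 ≈ 0.9231.
Is 12/13 < 1? YES.
Since P[∪ A_i] ≤ 12/13 < 1, the complement has P[∩ A_i^c] ≥ 1 − 12/13 = 1/13 > 0, so some outcome avoids every A_i.

38·p = 12/13 ≈ 0.9231; existence CERTIFIED by the union bound.


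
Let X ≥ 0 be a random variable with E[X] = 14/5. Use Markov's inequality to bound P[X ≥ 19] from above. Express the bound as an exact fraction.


μ = E[X] = 14/5, a = 19.
Markov: P[X ≥ 19] ≤ μ/a = (14/5)/19 = 14/95.
Numerically: ≈ 0.147.
(Since a = 19 > μ = 2.800, the bound 14/95 is < 1 and informative.)

P[X ≥ 19] ≤ 14/95 ≈ 0.147.


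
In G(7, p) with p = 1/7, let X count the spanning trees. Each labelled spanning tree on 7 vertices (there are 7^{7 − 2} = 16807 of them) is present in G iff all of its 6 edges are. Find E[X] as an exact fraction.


K_7 has 7^{7 − 2} = 16807 labelled spanning trees.
For each such spanning tree H, let X_H = 1 if all 6 edges of H are present in G. Then P[X_H = 1] = p^{6} = (1/7)^{6} = 1/117649.
By linearity of expectation: E[X] = Σ_H E[X_H] = 16807 · p^{6} = 16807 · 1/117649 = 1/7.
Numerically: E[X] ≈ 0.143.

E[X] = 16807 · (1/7)^{6} = 1/7 ≈ 0.143.


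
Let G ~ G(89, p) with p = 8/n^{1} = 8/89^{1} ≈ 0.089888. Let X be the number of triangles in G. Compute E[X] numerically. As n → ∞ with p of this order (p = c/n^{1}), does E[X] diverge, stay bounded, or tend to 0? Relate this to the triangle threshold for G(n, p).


Number of potential triangles: C(89, 3) = 113564.
Each occurs with probability p³ ≈ (0.089888)³ ≈ 7.2627307e-04.
By linearity: E[X] = C(89, 3)·p³ ≈ 113564 · 7.2627307e-04 ≈ 82.47847.
Here α = 1, so p = 8/n is exactly at the triangle threshold p ~ 1/n. Asymptotically E[X] → c³/6 = 8³/6 = 256/3 ≈ 85.33333, a bounded constant. In this regime the triangle count is asymptotically Poisson(c³/6).

E[X] ≈ 82.47847; in regime p = Θ(1/n^{1}) E[X] stays bounded (at the triangle threshold p ~ 1/n).


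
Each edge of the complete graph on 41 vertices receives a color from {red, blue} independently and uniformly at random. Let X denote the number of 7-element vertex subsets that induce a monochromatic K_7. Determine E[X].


Let X = Σ_S X_S over the C(41, 7) = 22481940 subsets S of size 7, where X_S = 1 if the K_7 on S is monochromatic.
For a fixed S, the K_7 on S has C(7, 2) = 21 edges. P[all 21 edges red] = (1/2)^21, and likewise for blue, so P[monochromatic] = 2·(1/2)^21 = 2^{1 − 21} = 1/1048576.
By linearity of expectation: E[X] = C(41, 7) · 2^{1 − 21} = 22481940 · 1/1048576 = 5620485/262144.
Numerically: E[X] ≈ 21.440449.

E[X] = C(41,7)·2^(1−C(7,2)) = 5620485/262144 ≈ 21.440449.


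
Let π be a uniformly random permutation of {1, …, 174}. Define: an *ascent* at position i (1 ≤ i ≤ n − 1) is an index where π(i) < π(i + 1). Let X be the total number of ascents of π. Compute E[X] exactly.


Write X = Σ X_I over i = 1, …, 173, with X_I the indicator of one ascent.
There are 173 indicators.
For each fixed i, the pair (π(i), π(i+1)) is a uniformly random ordered pair of distinct values from {1, …, 174}; by symmetry P[π(i) < π(i+1)] = 1/2.
By linearity: E[X] = 173 · (1/2) = (174 − 1) · (1/2) = 173/2 ≈ 86.50000.

E[X] = 173/2 = 86.50000.


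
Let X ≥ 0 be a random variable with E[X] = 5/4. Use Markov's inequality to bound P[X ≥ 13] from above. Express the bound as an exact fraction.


μ = E[X] = 5/4, a = 13.
Markov: P[X ≥ 13] ≤ μ/a = (5/4)/13 = 5/52.
Numerically: ≈ 0.0962.
(Since a = 13 > μ = 1.2500, the bound 5/52 is < 1 and informative.)

P[X ≥ 13] ≤ 5/52 ≈ 0.0962.


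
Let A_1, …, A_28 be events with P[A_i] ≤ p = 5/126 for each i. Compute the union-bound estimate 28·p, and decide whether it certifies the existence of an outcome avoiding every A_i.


Union bound: P[∪_{i=1}^{28} A_i] ≤ Σ_i P[A_i] ≤ 28·p = 28·(5/126) = 10/9.
Numerically: 10/9 ≈ 1.1111111.
Is 10/9 < 1? NO.
Since the bound 10/9 is ≥ 1, the union bound is uninformative here; it does NOT by itself certify existence.

28·p = 10/9 ≈ 1.1111111; existence NOT certified by the union bound.


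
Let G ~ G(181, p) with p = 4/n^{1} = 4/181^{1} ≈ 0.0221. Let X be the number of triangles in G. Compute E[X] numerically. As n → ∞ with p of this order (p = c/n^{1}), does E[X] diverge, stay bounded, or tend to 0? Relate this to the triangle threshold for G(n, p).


Number of potential triangles: C(181, 3) = 971970.
Each occurs with probability p³ ≈ (0.0221)³ ≈ 1.079305e-05.
By linearity: E[X] = C(181, 3)·p³ ≈ 971970 · 1.079305e-05 ≈ 10.4905.
Here α = 1, so p = 4/n is exactly at the triangle threshold p ~ 1/n. Asymptotically E[X] → c³/6 = 4³/6 = 32/3 ≈ 10.6667, a bounded constant. In this regime the triangle count is asymptotically Poisson(c³/6).

E[X] ≈ 10.4905; in regime p = Θ(1/n^{1}) E[X] stays bounded (at the triangle threshold p ~ 1/n).


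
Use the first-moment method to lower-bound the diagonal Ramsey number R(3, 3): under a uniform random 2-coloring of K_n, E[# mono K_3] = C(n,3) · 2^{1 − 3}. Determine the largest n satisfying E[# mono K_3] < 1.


We need C(n, 3) · 2^{1 − 3} < 1, i.e. C(n, 3) < 2^{3 − 1} = 4.
Check values of n near the boundary:
  n = 3: C(3, 3) = 1; 1 < 4? YES
  n = 4: C(4, 3) = 4; 4 < 4? NO
  n = 5: C(5, 3) = 10; 10 < 4? NO
The largest n with C(n, 3) < 4 is n = 3 (where E[X] = 1/4 ≈ 0.2500000). Hence R(3, 3) > 3, i.e. R(3, 3) ≥ 4.

Largest n = 3; hence R(3, 3) > 3.


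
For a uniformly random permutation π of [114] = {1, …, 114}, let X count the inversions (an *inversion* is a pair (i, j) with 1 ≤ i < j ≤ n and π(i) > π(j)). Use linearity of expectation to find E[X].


Write X = Σ X_I over the C(114, 2) = 6441 pairs i < j, with X_I the indicator of one inversion.
There are 6441 indicators.
For each fixed pair i < j, the values π(i) and π(j) are two distinct elements of {1, …, 114} in uniformly random order; by symmetry P[π(i) > π(j)] = 1/2.
By linearity: E[X] = 6441 · (1/2) = C(114, 2) · (1/2) = 6441/2 = 6441/2 ≈ 3220.500000.

E[X] = 6441/2 = 3220.500000.


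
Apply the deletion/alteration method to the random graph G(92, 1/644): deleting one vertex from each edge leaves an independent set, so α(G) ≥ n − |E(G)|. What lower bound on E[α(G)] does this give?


E[|E(G)|] = C(92, 2)·p = 4186 · (1/644) = 13/2.
E[α(G)] ≥ n − E[|E(G)|] = 92 − 13/2 = 171/2.
Numerically: ≈ 85.50000.
(This is only a lower bound; the true E[α(G)] may be larger.)

E[α(G)] ≥ 171/2 ≈ 85.50000.


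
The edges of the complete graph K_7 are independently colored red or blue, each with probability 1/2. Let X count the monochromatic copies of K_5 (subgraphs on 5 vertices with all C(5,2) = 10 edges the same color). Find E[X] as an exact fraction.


Let X = Σ_S X_S over the C(7, 5) = 21 subsets S of size 5, where X_S = 1 if the K_5 on S is monochromatic.
For a fixed S, the K_5 on S has C(5, 2) = 10 edges. P[all 10 edges red] = (1/2)^10, and likewise for blue, so P[monochromatic] = 2·(1/2)^10 = 2^{1 − 10} = 1/512.
By linearity: E[X] = C(7, 5) · 2^{1 − 10} = 21 · 1/512 = 21/512.
Numerically: E[X] ≈ 0.0410.

E[X] = C(7,5)·2^(1−C(5,2)) = 21/512 ≈ 0.0410.


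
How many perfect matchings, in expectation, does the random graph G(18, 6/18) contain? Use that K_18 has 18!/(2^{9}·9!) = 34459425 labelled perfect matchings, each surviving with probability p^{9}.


K_18 has 18!/(2^{9}·9!) = 34459425 labelled perfect matchings.
For each such perfect matching H, let X_H = 1 if all 9 edges of H are present in G. Then P[X_H = 1] = p^{9} = (1/3)^{9} = 1/19683.
By linearity: E[X] = Σ_H E[X_H] = 34459425 · p^{9} = 34459425 · 1/19683 = 425425/243.
Numerically: E[X] ≈ 1750.72.

E[X] = 34459425 · (1/3)^{9} = 425425/243 ≈ 1750.72.


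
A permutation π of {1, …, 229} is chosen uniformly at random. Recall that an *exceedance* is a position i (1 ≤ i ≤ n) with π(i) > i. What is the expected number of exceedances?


Write X = Σ_{i=1}^{229} X_i, where X_i = 1_{π(i) > i}.
For each fixed i, π(i) is uniform over {1, …, 229} (marginal of a uniform permutation), so P[π(i) > i] = (n − i)/n. Summing: Σ_{i=1}^{229} (n − i)/n = (0 + 1 + … + 228)/229 = 229(229 − 1)/(2·229) = (229 − 1)/2.
Hence E[X] = Σ_{i=1}^{229} (229 − i)/229 = 114 ≈ 114.00000.

E[X] = 114 = 114.00000.


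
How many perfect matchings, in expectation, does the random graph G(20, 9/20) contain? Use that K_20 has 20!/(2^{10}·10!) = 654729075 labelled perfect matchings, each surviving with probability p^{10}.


K_20 has 20!/(2^{10}·10!) = 654729075 labelled perfect matchings.
For each such perfect matching H, let X_H = 1 if all 10 edges of H are present in G. Then P[X_H = 1] = p^{10} = (9/20)^{10} = 3486784401/10240000000000.
By linearity: E[X] = Σ_H E[X_H] = 654729075 · p^{10} = 654729075 · 3486784401/10240000000000 = 91315965023646363/409600000000.
Numerically: E[X] ≈ 2.229e+05.

E[X] = 654729075 · (9/20)^{10} = 91315965023646363/409600000000 ≈ 2.229e+05.


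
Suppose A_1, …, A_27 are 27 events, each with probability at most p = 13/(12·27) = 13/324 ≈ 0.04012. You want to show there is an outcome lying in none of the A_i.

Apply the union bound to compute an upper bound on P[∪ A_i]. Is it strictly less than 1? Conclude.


Union bound: P[∪_{i=1}^{27} A_i] ≤ Σ_i P[A_i] ≤ 27·p = 27·(13/324) = 13/12.
Numerically: 13/12 ≈ 1.08333.
Is 13/12 < 1? NO.
Since the bound 13/12 is ≥ 1, the union bound is uninformative here; it does NOT by itself certify existence.

27·p = 13/12 ≈ 1.08333; existence NOT certified by the union bound.


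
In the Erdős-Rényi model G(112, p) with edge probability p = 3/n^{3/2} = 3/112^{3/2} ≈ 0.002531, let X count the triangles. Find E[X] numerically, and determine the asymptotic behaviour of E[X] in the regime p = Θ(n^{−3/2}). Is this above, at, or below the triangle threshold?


Number of potential triangles: C(112, 3) = 227920.
Each occurs with probability p³ ≈ (0.002531)³ ≈ 1.6213720e-08.
By linearity: E[X] = C(112, 3)·p³ ≈ 227920 · 1.6213720e-08 ≈ 0.00370.
Since α = 3/2 > 1, p = c/n^{3/2} = o(1/n) is below the triangle threshold p ~ 1/n. Asymptotically E[X] ~ (c³/6)·n^{3(1−α)} = (3³/6)·n^{-1.5} → 0, so by Markov's inequality G has no triangles w.h.p.

E[X] ≈ 0.00370; in regime p = Θ(1/n^{3/2}) E[X] tends to 0 (below the triangle threshold p ~ 1/n).


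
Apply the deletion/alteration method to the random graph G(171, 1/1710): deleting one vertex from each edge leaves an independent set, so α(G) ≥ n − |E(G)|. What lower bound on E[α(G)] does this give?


E[|E(G)|] = C(171, 2)·p = 14535 · (1/1710) = 17/2.
E[α(G)] ≥ n − E[|E(G)|] = 171 − 17/2 = 325/2.
Numerically: ≈ 162.500000.
(This is only a lower bound; the true E[α(G)] may be larger.)

E[α(G)] ≥ 325/2 ≈ 162.500000.


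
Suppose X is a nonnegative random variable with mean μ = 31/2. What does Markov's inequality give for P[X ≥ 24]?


μ = E[X] = 31/2, a = 24.
Markov: P[X ≥ 24] ≤ μ/a = (31/2)/24 = 31/48.
Numerically: ≈ 0.646.
(Since a = 24 > μ = 15.500, the bound 31/48 is < 1 and informative.)

P[X ≥ 24] ≤ 31/48 ≈ 0.646.


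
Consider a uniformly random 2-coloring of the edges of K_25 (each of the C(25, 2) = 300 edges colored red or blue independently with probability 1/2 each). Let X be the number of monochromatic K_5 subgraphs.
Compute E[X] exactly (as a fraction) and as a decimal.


Let X = Σ_S X_S over the C(25, 5) = 53130 subsets S of size 5, where X_S = 1 if the K_5 on S is monochromatic.
For a fixed S, the K_5 on S has C(5, 2) = 10 edges. P[all 10 edges red] = (1/2)^10, and likewise for blue, so P[monochromatic] = 2·(1/2)^10 = 2^{1 − 10} = 1/512.
Summing: E[X] = C(25, 5) · 2^{1 − 10} = 53130 · 1/512 = 26565/256.
Numerically: E[X] ≈ 103.7695.

E[X] = C(25,5)·2^(1−C(5,2)) = 26565/256 ≈ 103.7695.


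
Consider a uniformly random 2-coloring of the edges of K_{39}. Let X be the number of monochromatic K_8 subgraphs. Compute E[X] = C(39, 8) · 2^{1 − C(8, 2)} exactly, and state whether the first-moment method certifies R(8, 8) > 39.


E[X] = C(39, 8) · 2^{1 − 28} = 61523748 · 2^{−27} = 61523748/134217728.
As a reduced fraction: E[X] = 15380937/33554432 ≈ 0.458388.
Is E[X] < 1? YES.
Since E[X] < 1, there exists a 2-coloring of K_{39} with no monochromatic K_8; hence R(8, 8) > 39.

E[X] = 15380937/33554432 ≈ 0.458388; E[X] < 1, so R(8, 8) > 39.


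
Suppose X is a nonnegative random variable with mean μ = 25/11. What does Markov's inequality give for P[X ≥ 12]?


μ = E[X] = 25/11, a = 12.
Markov: P[X ≥ 12] ≤ μ/a = (25/11)/12 = 25/132.
Numerically: ≈ 0.189394.
(Since a = 12 > μ = 2.272727, the bound 25/132 is < 1 and informative.)

P[X ≥ 12] ≤ 25/132 ≈ 0.189394.


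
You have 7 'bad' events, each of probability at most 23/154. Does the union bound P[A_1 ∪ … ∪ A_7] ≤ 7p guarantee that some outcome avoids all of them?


Union bound: P[∪_{i=1}^{7} A_i] ≤ Σ_i P[A_i] ≤ 7·p = 7·(23/154) = 23/22.
Numerically: 23/22 ≈ 1.045455.
Is 23/22 < 1? NO.
Since the bound 23/22 is ≥ 1, the union bound is uninformative here; it does NOT by itself certify existence.

7·p = 23/22 ≈ 1.045455; existence NOT certified by the union bound.


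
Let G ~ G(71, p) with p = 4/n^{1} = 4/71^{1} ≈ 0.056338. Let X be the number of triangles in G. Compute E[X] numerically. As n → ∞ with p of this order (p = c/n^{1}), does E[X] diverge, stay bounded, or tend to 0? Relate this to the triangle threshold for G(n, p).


Number of potential triangles: C(71, 3) = 57155.
Each occurs with probability p³ ≈ (0.056338)³ ≈ 1.7881540e-04.
By linearity: E[X] = C(71, 3)·p³ ≈ 57155 · 1.7881540e-04 ≈ 10.22019.
Here α = 1, so p = 4/n is exactly at the triangle threshold p ~ 1/n. Asymptotically E[X] → c³/6 = 4³/6 = 32/3 ≈ 10.66667, a bounded constant. In this regime the triangle count is asymptotically Poisson(c³/6).

E[X] ≈ 10.22019; in regime p = Θ(1/n^{1}) E[X] stays bounded (at the triangle threshold p ~ 1/n).


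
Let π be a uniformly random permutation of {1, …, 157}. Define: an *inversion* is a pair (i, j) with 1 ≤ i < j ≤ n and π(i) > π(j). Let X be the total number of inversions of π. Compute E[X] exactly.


Write X = Σ X_I over the C(157, 2) = 12246 pairs i < j, with X_I the indicator of one inversion.
There are 12246 indicators.
For each fixed pair i < j, the values π(i) and π(j) are two distinct elements of {1, …, 157} in uniformly random order; by symmetry P[π(i) > π(j)] = 1/2.
By linearity: E[X] = 12246 · (1/2) = C(157, 2) · (1/2) = 12246/2 = 6123 ≈ 6123.000.

E[X] = 6123 = 6123.000.


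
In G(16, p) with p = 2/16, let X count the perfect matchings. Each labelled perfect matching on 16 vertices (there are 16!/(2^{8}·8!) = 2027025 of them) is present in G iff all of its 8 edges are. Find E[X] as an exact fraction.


K_16 has 16!/(2^{8}·8!) = 2027025 labelled perfect matchings.
For each such perfect matching H, let X_H = 1 if all 8 edges of H are present in G. Then P[X_H = 1] = p^{8} = (1/8)^{8} = 1/16777216.
Summing the indicators: E[X] = Σ_H E[X_H] = 2027025 · p^{8} = 2027025 · 1/16777216 = 2027025/16777216.
Numerically: E[X] ≈ 0.12082.

E[X] = 2027025 · (1/8)^{8} = 2027025/16777216 ≈ 0.12082.


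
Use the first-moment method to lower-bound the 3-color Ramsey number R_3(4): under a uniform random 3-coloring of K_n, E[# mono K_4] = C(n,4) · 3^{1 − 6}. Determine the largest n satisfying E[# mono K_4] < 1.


We need C(n, 4) · 3^{1 − 6} < 1, i.e. C(n, 4) < 3^{6 − 1} = 243.
Check values of n near the boundary:
  n = 5: C(5, 4) = 5; 5 < 243? YES
  n = 6: C(6, 4) = 15; 15 < 243? YES
  n = 7: C(7, 4) = 35; 35 < 243? YES
  n = 8: C(8, 4) = 70; 70 < 243? YES
  n = 9: C(9, 4) = 126; 126 < 243? YES
  n = 10: C(10, 4) = 210; 210 < 243? YES
  n = 11: C(11, 4) = 330; 330 < 243? NO
  n = 12: C(12, 4) = 495; 495 < 243? NO
  n = 13: C(13, 4) = 715; 715 < 243? NO
The largest n with C(n, 4) < 243 is n = 10 (where E[X] = 70/81 ≈ 0.864198). Hence R_3(4) > 10, i.e. R_3(4) ≥ 11.

Largest n = 10; hence R_3(4) > 10.


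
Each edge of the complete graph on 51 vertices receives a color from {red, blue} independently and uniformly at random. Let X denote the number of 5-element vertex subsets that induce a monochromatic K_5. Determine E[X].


Let X = Σ_S X_S over the C(51, 5) = 2349060 subsets S of size 5, where X_S = 1 if the K_5 on S is monochromatic.
For a fixed S, the K_5 on S has C(5, 2) = 10 edges. P[all 10 edges red] = (1/2)^10, and likewise for blue, so P[monochromatic] = 2·(1/2)^10 = 2^{1 − 10} = 1/512.
By linearity: E[X] = C(51, 5) · 2^{1 − 10} = 2349060 · 1/512 = 587265/128.
Numerically: E[X] ≈ 4588.0078.

E[X] = C(51,5)·2^(1−C(5,2)) = 587265/128 ≈ 4588.0078.


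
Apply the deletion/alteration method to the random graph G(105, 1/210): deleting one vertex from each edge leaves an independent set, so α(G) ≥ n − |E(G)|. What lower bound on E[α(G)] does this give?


E[|E(G)|] = C(105, 2)·p = 5460 · (1/210) = 26.
E[α(G)] ≥ n − E[|E(G)|] = 105 − 26 = 79.
Numerically: ≈ 79.000.
(This is only a lower bound; the true E[α(G)] may be larger.)

E[α(G)] ≥ 79 ≈ 79.000.


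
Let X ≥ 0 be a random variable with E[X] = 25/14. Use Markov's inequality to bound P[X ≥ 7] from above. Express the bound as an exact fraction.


μ = E[X] = 25/14, a = 7.
Markov: P[X ≥ 7] ≤ μ/a = (25/14)/7 = 25/98.
Numerically: ≈ 0.25510.
(Since a = 7 > μ = 1.78571, the bound 25/98 is < 1 and informative.)

P[X ≥ 7] ≤ 25/98 ≈ 0.25510.


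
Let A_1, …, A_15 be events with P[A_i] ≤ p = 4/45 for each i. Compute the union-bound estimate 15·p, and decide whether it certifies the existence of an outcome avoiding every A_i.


Union bound: P[∪_{i=1}^{15} A_i] ≤ Σ_i P[A_i] ≤ 15·p = 15·(4/45) = 4/3.
Numerically: 4/3 ≈ 1.333333.
Is 4/3 < 1? NO.
Since the bound 4/3 is ≥ 1, the union bound is uninformative here; it does NOT by itself certify existence.

15·p = 4/3 ≈ 1.333333; existence NOT certified by the union bound.


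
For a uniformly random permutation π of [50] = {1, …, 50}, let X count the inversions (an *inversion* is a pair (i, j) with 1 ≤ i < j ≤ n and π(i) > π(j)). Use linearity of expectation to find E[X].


Write X = Σ X_I over the C(50, 2) = 1225 pairs i < j, with X_I the indicator of one inversion.
There are 1225 indicators.
For each fixed pair i < j, the values π(i) and π(j) are two distinct elements of {1, …, 50} in uniformly random order; by symmetry P[π(i) > π(j)] = 1/2.
By linearity: E[X] = 1225 · (1/2) = C(50, 2) · (1/2) = 1225/2 = 1225/2 ≈ 612.500.

E[X] = 1225/2 = 612.500.


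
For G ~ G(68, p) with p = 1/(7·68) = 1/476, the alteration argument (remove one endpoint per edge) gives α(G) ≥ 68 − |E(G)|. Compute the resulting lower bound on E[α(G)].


E[|E(G)|] = C(68, 2)·p = 2278 · (1/476) = 67/14.
E[α(G)] ≥ n − E[|E(G)|] = 68 − 67/14 = 885/14.
Numerically: ≈ 63.214.
(This is only a lower bound; the true E[α(G)] may be larger.)

E[α(G)] ≥ 885/14 ≈ 63.214.


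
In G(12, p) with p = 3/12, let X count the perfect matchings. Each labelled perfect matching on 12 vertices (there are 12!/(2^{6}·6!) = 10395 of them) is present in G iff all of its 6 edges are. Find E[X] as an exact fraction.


K_12 has 12!/(2^{6}·6!) = 10395 labelled perfect matchings.
For each such perfect matching H, let X_H = 1 if all 6 edges of H are present in G. Then P[X_H = 1] = p^{6} = (1/4)^{6} = 1/4096.
Summing the indicators: E[X] = Σ_H E[X_H] = 10395 · p^{6} = 10395 · 1/4096 = 10395/4096.
Numerically: E[X] ≈ 2.53784.

E[X] = 10395 · (1/4)^{6} = 10395/4096 ≈ 2.53784.


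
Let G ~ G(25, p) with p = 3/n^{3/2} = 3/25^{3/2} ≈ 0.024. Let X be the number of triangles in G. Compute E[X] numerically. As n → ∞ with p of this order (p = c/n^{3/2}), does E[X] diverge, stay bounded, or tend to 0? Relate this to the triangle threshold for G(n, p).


Number of potential triangles: C(25, 3) = 2300.
Each occurs with probability p³ ≈ (0.024)³ ≈ 1.38240e-05.
By linearity: E[X] = C(25, 3)·p³ ≈ 2300 · 1.38240e-05 ≈ 0.032.
Since α = 3/2 > 1, p = c/n^{3/2} = o(1/n) is below the triangle threshold p ~ 1/n. Asymptotically E[X] ~ (c³/6)·n^{3(1−α)} = (3³/6)·n^{-1.5} → 0, so by Markov's inequality G has no triangles w.h.p.

E[X] ≈ 0.032; in regime p = Θ(1/n^{3/2}) E[X] tends to 0 (below the triangle threshold p ~ 1/n).


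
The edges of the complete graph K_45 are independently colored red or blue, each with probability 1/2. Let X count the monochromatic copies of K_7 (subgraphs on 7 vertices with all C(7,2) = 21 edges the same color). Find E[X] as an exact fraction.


Let X = Σ_S X_S over the C(45, 7) = 45379620 subsets S of size 7, where X_S = 1 if the K_7 on S is monochromatic.
For a fixed S, the K_7 on S has C(7, 2) = 21 edges. P[all 21 edges red] = (1/2)^21, and likewise for blue, so P[monochromatic] = 2·(1/2)^21 = 2^{1 − 21} = 1/1048576.
By linearity: E[X] = C(45, 7) · 2^{1 − 21} = 45379620 · 1/1048576 = 11344905/262144.
Numerically: E[X] ≈ 43.277.

E[X] = C(45,7)·2^(1−C(7,2)) = 11344905/262144 ≈ 43.277.


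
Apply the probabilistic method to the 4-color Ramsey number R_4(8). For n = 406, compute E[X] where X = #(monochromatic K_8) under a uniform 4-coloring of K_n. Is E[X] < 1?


E[X] = C(406, 8) · 4^{1 − 28} = 17082453897995850 · 4^{−27} = 17082453897995850/18014398509481984.
As a reduced fraction: E[X] = 8541226948997925/9007199254740992 ≈ 0.948267.
Is E[X] < 1? YES.
Since E[X] < 1, there exists a 4-coloring of K_{406} with no monochromatic K_8; hence R_4(8) > 406.

E[X] = 8541226948997925/9007199254740992 ≈ 0.948267; E[X] < 1, so R_4(8) > 406.


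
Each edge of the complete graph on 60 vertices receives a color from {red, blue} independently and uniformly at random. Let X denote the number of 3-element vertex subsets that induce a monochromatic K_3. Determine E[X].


Let X = Σ_S X_S over the C(60, 3) = 34220 subsets S of size 3, where X_S = 1 if the K_3 on S is monochromatic.
For a fixed S, the K_3 on S has C(3, 2) = 3 edges. P[all 3 edges red] = (1/2)^3, and likewise for blue, so P[monochromatic] = 2·(1/2)^3 = 2^{1 − 3} = 1/4.
By linearity: E[X] = C(60, 3) · 2^{1 − 3} = 34220 · 1/4 = 8555.
Numerically: E[X] ≈ 8555.000000.

E[X] = C(60,3)·2^(1−C(3,2)) = 8555 ≈ 8555.000000.


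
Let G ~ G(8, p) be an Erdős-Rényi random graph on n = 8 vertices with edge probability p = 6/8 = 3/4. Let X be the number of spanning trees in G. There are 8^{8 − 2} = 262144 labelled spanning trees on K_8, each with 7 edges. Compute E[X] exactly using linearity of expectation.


K_8 has 8^{8 − 2} = 262144 labelled spanning trees.
For each such spanning tree H, let X_H = 1 if all 7 edges of H are present in G. Then P[X_H = 1] = p^{7} = (3/4)^{7} = 2187/16384.
By linearity of expectation: E[X] = Σ_H E[X_H] = 262144 · p^{7} = 262144 · 2187/16384 = 34992.
Numerically: E[X] ≈ 34992.

E[X] = 262144 · (3/4)^{7} = 34992 ≈ 34992.


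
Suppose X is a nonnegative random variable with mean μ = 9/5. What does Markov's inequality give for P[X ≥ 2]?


μ = E[X] = 9/5, a = 2.
Markov: P[X ≥ 2] ≤ μ/a = (9/5)/2 = 9/10.
Numerically: ≈ 0.90000.
(Since a = 2 > μ = 1.80000, the bound 9/10 is < 1 and informative.)

P[X ≥ 2] ≤ 9/10 ≈ 0.90000.


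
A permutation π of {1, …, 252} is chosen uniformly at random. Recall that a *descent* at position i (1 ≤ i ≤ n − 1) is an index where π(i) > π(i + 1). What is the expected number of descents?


Write X = Σ X_I over i = 1, …, 251, with X_I the indicator of one descent.
There are 251 indicators.
For each fixed i, the pair (π(i), π(i+1)) is a uniformly random ordered pair of distinct values from {1, …, 252}; by symmetry P[π(i) > π(i+1)] = 1/2.
By linearity: E[X] = 251 · (1/2) = (252 − 1) · (1/2) = 251/2 ≈ 125.5000.

E[X] = 251/2 = 125.5000.


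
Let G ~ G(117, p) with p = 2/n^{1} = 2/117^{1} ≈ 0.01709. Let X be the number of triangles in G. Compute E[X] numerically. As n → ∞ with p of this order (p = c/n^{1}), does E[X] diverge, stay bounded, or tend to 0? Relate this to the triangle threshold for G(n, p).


Number of potential triangles: C(117, 3) = 260130.
Each occurs with probability p³ ≈ (0.01709)³ ≈ 4.994964e-06.
By linearity: E[X] = C(117, 3)·p³ ≈ 260130 · 4.994964e-06 ≈ 1.2993.
Here α = 1, so p = 2/n is exactly at the triangle threshold p ~ 1/n. Asymptotically E[X] → c³/6 = 2³/6 = 4/3 ≈ 1.3333, a bounded constant. In this regime the triangle count is asymptotically Poisson(c³/6).

E[X] ≈ 1.2993; in regime p = Θ(1/n^{1}) E[X] stays bounded (at the triangle threshold p ~ 1/n).


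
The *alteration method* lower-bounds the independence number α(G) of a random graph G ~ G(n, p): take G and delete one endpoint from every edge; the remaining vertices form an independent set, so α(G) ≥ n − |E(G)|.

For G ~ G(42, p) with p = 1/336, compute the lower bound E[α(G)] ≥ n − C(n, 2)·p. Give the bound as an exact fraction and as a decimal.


E[|E(G)|] = C(42, 2)·p = 861 · (1/336) = 41/16.
E[α(G)] ≥ n − E[|E(G)|] = 42 − 41/16 = 631/16.
Numerically: ≈ 39.437500.
(This is only a lower bound; the true E[α(G)] may be larger.)

E[α(G)] ≥ 631/16 ≈ 39.437500.


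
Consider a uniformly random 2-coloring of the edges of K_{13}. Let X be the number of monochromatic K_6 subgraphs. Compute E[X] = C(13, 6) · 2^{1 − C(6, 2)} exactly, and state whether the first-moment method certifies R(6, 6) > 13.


E[X] = C(13, 6) · 2^{1 − 15} = 1716 · 2^{−14} = 1716/16384.
As a reduced fraction: E[X] = 429/4096 ≈ 0.1047363.
Is E[X] < 1? YES.
Since E[X] < 1, there exists a 2-coloring of K_{13} with no monochromatic K_6; hence R(6, 6) > 13.

E[X] = 429/4096 ≈ 0.1047363; E[X] < 1, so R(6, 6) > 13.


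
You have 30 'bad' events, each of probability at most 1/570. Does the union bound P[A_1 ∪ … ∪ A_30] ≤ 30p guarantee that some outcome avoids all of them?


Union bound: P[∪_{i=1}^{30} A_i] ≤ Σ_i P[A_i] ≤ 30·p = 30·(1/570) = 1/19.
Numerically: 1/19 ≈ 0.0526316.
Is 1/19 < 1? YES.
Since P[∪ A_i] ≤ 1/19 < 1, the complement has P[∩ A_i^c] ≥ 1 − 1/19 = 18/19 > 0, so some outcome avoids every A_i.

30·p = 1/19 ≈ 0.0526316; existence CERTIFIED by the union bound.


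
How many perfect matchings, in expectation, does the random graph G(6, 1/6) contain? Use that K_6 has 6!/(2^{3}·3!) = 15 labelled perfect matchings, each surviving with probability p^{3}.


K_6 has 6!/(2^{3}·3!) = 15 labelled perfect matchings.
For each such perfect matching H, let X_H = 1 if all 3 edges of H are present in G. Then P[X_H = 1] = p^{3} = (1/6)^{3} = 1/216.
By linearity: E[X] = Σ_H E[X_H] = 15 · p^{3} = 15 · 1/216 = 5/72.
Numerically: E[X] ≈ 0.0694.

E[X] = 15 · (1/6)^{3} = 5/72 ≈ 0.0694.


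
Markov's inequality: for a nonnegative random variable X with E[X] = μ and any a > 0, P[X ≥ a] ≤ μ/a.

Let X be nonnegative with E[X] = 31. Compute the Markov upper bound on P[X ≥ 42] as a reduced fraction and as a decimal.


μ = E[X] = 31, a = 42.
Markov: P[X ≥ 42] ≤ μ/a = (31)/42 = 31/42.
Numerically: ≈ 0.7381.
(Since a = 42 > μ = 31.0000, the bound 31/42 is < 1 and informative.)

P[X ≥ 42] ≤ 31/42 ≈ 0.7381.


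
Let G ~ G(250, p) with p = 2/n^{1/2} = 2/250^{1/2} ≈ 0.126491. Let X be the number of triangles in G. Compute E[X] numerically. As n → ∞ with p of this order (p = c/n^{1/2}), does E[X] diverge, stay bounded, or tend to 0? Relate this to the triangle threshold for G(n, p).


Number of potential triangles: C(250, 3) = 2573000.
Each occurs with probability p³ ≈ (0.126491)³ ≈ 2.02385770e-03.
By linearity: E[X] = C(250, 3)·p³ ≈ 2573000 · 2.02385770e-03 ≈ 5207.385869.
Since α = 1/2 < 1, p = c/n^{1/2} ≫ 1/n is above the triangle threshold p ~ 1/n. Asymptotically E[X] ~ (c³/6)·n^{3(1−α)} = (2³/6)·n^{1.5} → ∞; triangles are abundant w.h.p.

E[X] ≈ 5207.385869; in regime p = Θ(1/n^{1/2}) E[X] diverges (above the triangle threshold p ~ 1/n).


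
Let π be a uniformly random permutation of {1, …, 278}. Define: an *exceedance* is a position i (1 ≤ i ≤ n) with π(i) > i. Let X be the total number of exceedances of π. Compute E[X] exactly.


Write X = Σ_{i=1}^{278} X_i, where X_i = 1_{π(i) > i}.
For each fixed i, π(i) is uniform over {1, …, 278} (marginal of a uniform permutation), so P[π(i) > i] = (n − i)/n. Summing: Σ_{i=1}^{278} (n − i)/n = (0 + 1 + … + 277)/278 = 278(278 − 1)/(2·278) = (278 − 1)/2.
Hence E[X] = Σ_{i=1}^{278} (278 − i)/278 = 277/2 ≈ 138.500.

E[X] = 277/2 = 138.500.


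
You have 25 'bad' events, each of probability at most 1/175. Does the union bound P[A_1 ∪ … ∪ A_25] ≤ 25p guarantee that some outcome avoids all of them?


Union bound: P[∪_{i=1}^{25} A_i] ≤ Σ_i P[A_i] ≤ 25·p = 25·(1/175) = 1/7.
Numerically: 1/7 ≈ 0.142857.
Is 1/7 < 1? YES.
Since P[∪ A_i] ≤ 1/7 < 1, the complement has P[∩ A_i^c] ≥ 1 − 1/7 = 6/7 > 0, so some outcome avoids every A_i.

25·p = 1/7 ≈ 0.142857; existence CERTIFIED by the union bound.


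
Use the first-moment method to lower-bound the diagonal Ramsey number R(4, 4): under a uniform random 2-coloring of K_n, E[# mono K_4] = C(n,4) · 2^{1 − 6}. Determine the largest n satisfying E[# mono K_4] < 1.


We need C(n, 4) · 2^{1 − 6} < 1, i.e. C(n, 4) < 2^{6 − 1} = 32.
Check values of n near the boundary:
  n = 4: C(4, 4) = 1; 1 < 32? YES
  n = 5: C(5, 4) = 5; 5 < 32? YES
  n = 6: C(6, 4) = 15; 15 < 32? YES
  n = 7: C(7, 4) = 35; 35 < 32? NO
  n = 8: C(8, 4) = 70; 70 < 32? NO
  n = 9: C(9, 4) = 126; 126 < 32? NO
The largest n with C(n, 4) < 32 is n = 6 (where E[X] = 15/32 ≈ 0.4688). Hence R(4, 4) > 6, i.e. R(4, 4) ≥ 7.

Largest n = 6; hence R(4, 4) > 6.


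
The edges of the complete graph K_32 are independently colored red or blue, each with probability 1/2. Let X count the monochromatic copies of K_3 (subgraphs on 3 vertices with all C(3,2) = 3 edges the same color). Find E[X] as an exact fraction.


Let X = Σ_S X_S over the C(32, 3) = 4960 subsets S of size 3, where X_S = 1 if the K_3 on S is monochromatic.
For a fixed S, the K_3 on S has C(3, 2) = 3 edges. P[all 3 edges red] = (1/2)^3, and likewise for blue, so P[monochromatic] = 2·(1/2)^3 = 2^{1 − 3} = 1/4.
By linearity: E[X] = C(32, 3) · 2^{1 − 3} = 4960 · 1/4 = 1240.
Numerically: E[X] ≈ 1240.000000.

E[X] = C(32,3)·2^(1−C(3,2)) = 1240 ≈ 1240.000000.


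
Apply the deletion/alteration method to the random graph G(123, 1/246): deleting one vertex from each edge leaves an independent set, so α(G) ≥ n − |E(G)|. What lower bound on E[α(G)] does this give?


E[|E(G)|] = C(123, 2)·p = 7503 · (1/246) = 61/2.
E[α(G)] ≥ n − E[|E(G)|] = 123 − 61/2 = 185/2.
Numerically: ≈ 92.50000.
(This is only a lower bound; the true E[α(G)] may be larger.)

E[α(G)] ≥ 185/2 ≈ 92.50000.


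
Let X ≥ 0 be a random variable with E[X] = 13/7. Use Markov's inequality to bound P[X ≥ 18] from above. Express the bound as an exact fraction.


μ = E[X] = 13/7, a = 18.
Markov: P[X ≥ 18] ≤ μ/a = (13/7)/18 = 13/126.
Numerically: ≈ 0.103.
(Since a = 18 > μ = 1.857, the bound 13/126 is < 1 and informative.)

P[X ≥ 18] ≤ 13/126 ≈ 0.103.


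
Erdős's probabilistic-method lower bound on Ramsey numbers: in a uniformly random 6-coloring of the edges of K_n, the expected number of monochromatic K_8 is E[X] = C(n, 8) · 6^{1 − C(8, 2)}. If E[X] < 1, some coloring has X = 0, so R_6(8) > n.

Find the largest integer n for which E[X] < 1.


We need C(n, 8) · 6^{1 − 28} < 1, i.e. C(n, 8) < 6^{28 − 1} = 1023490369077469249536.
Check values of n near the boundary:
  n = 1594: C(1594, 8) = 1015652773590544255167; 1015652773590544255167 < 1023490369077469249536? YES
  n = 1595: C(1595, 8) = 1020772636343363633895; 1020772636343363633895 < 1023490369077469249536? YES
  n = 1596: C(1596, 8) = 1025915067760710553965; 1025915067760710553965 < 1023490369077469249536? NO
  n = 1597: C(1597, 8) = 1031080153060953275445; 1031080153060953275445 < 1023490369077469249536? NO
The largest n with C(n, 8) < 1023490369077469249536 is n = 1595 (where E[X] = 113419181815929292655/113721152119718805504 ≈ 0.9973). Hence R_6(8) > 1595, i.e. R_6(8) ≥ 1596.

Largest n = 1595; hence R_6(8) > 1595.
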